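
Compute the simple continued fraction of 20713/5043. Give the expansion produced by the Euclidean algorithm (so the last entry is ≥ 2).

20713 = 4×5043 + 541
5043 = 9×541 + 174
541 = 3×174 + 19
174 = 9×19 + 3
19 = 6×3 + 1
3 = 3×1 + 0  (stop)
So 20713/5043 = [4; 9, 3, 9, 6, 3].

[4; 9, 3, 9, 6, 3]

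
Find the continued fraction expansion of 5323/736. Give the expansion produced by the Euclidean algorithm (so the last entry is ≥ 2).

5323 = 7·736 + 171
736 = 4·171 + 52
171 = 3·52 + 15
52 = 3·15 + 7
15 = 2·7 + 1
7 = 7·1 + 0  (stop)
So 5323/736 = [7; 4, 3, 3, 2, 7].

[7; 4, 3, 3, 2, 7]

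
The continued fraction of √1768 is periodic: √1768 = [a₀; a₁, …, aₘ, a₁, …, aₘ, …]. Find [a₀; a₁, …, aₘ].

[42; 21, 84]

a₀ = ⌊√1768⌋ = 42.
With m₀=0, d₀=1 and mₖ₊₁ = dₖaₖ − mₖ, dₖ₊₁ = (n − mₖ₊₁²)/dₖ, aₖ₊₁ = ⌊(a₀+mₖ₊₁)/dₖ₊₁⌋:
  k=1: m=42, d=4, a=21
  k=2: m=42, d=1, a=84
d=1 and a=2a₀=84 at k=2, so the next step gives (m, d) = (42, 4) again — its k=1 value — and the period has length 2.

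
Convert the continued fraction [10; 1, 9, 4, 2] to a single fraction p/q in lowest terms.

Using pₖ = aₖpₖ₋₁ + pₖ₋₂ and qₖ = aₖqₖ₋₁ + qₖ₋₂:
  k=0: a=10, p=10, q=1
  k=1: a=1, p=11, q=1
  k=2: a=9, p=109, q=10
  k=3: a=4, p=447, q=41
  k=4: a=2, p=1003, q=92

1003/92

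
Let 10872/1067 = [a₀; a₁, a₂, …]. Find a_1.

10872 = 10·1067 + 202   →  a_0 = 10
1067 = 5·202 + 57   →  a_1 = 5

5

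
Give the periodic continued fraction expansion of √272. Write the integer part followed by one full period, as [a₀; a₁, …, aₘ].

a₀ = ⌊√272⌋ = 16.
With m₀=0, d₀=1 and mₖ₊₁ = dₖaₖ − mₖ, dₖ₊₁ = (n − mₖ₊₁²)/dₖ, aₖ₊₁ = ⌊(a₀+mₖ₊₁)/dₖ₊₁⌋:
  k=1: m=16, d=16, a=2
  k=2: m=16, d=1, a=32
d=1 and a=2a₀=32 at k=2, so the next step gives (m, d) = (16, 16) again — its k=1 value — and the period has length 2.

[16; 2, 32]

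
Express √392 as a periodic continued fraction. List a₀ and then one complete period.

a₀ = ⌊√392⌋ = 19.

[19; 1, 3, 1, 38]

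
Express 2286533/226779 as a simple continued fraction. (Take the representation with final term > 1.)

[10; 12, 10, 16, 2, 18, 3]

2286533 = 10·226779 + 18743
226779 = 12·18743 + 1863
18743 = 10·1863 + 113
1863 = 16·113 + 55
113 = 2·55 + 3
55 = 18·3 + 1
3 = 3·1 + 0  (stop)
So 2286533/226779 = [10; 12, 10, 16, 2, 18, 3].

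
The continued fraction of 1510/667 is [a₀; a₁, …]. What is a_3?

1510 = 2·667 + 176   →  a_0 = 2
667 = 3·176 + 139   →  a_1 = 3
176 = 1·139 + 37   →  a_2 = 1
139 = 3·37 + 28   →  a_3 = 3

3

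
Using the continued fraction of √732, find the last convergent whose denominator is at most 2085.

26325/973

√732 = [27; 18, 54, …] (period length 2).
Convergents:
  p_0/q_0 = 27/1
  p_1/q_1 = 487/18
  p_2/q_2 = 26325/973
  p_3/q_3 = 474337/17532
q_2 = 973 ≤ 2085 < 17532 = q_3, so the answer is 26325/973.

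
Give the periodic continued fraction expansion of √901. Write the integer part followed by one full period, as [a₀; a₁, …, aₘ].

[30; 60]

a₀ = ⌊√901⌋ = 30.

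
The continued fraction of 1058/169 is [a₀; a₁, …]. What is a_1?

3

1058 = 6·169 + 44   →  a_0 = 6
169 = 3·44 + 37   →  a_1 = 3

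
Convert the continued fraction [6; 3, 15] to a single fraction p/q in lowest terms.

291/46

Fold from the inside: start with 15/1.
  3 + 1/15 = 46/15
  6 + 15/46 = 291/46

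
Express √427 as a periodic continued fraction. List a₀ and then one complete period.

[20; 1, 1, 1, 40]

a₀ = ⌊√427⌋ = 20.
With m₀=0, d₀=1 and mₖ₊₁ = dₖaₖ − mₖ, dₖ₊₁ = (n − mₖ₊₁²)/dₖ, aₖ₊₁ = ⌊(a₀+mₖ₊₁)/dₖ₊₁⌋:
  k=1: m=20, d=27, a=1
  k=2: m=7, d=14, a=1
  k=3: m=7, d=27, a=1
  k=4: m=20, d=1, a=40
d=1 and a=2a₀=40 at k=4, so the next step gives (m, d) = (20, 27) again — its k=1 value — and the period has length 4.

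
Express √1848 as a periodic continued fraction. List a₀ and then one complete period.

a₀ = ⌊√1848⌋ = 42.
With m₀=0, d₀=1 and mₖ₊₁ = dₖaₖ − mₖ, dₖ₊₁ = (n − mₖ₊₁²)/dₖ, aₖ₊₁ = ⌊(a₀+mₖ₊₁)/dₖ₊₁⌋:
  k=1: m=42, d=84, a=1
  k=2: m=42, d=1, a=84
d=1 and a=2a₀=84 at k=2, so the next step gives (m, d) = (42, 84) again — its k=1 value — and the period has length 2.

[42; 1, 84]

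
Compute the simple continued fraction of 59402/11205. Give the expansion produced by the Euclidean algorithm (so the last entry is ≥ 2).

[5; 3, 3, 6, 1, 13, 11]

59402 = 5*11205 + 3377
11205 = 3*3377 + 1074
3377 = 3*1074 + 155
1074 = 6*155 + 144
155 = 1*144 + 11
144 = 13*11 + 1
11 = 11*1 + 0  (stop)
So 59402/11205 = [5; 3, 3, 6, 1, 13, 11].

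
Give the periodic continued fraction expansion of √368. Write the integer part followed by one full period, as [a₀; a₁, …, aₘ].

a₀ = ⌊√368⌋ = 19.
With m₀=0, d₀=1 and mₖ₊₁ = dₖaₖ − mₖ, dₖ₊₁ = (n − mₖ₊₁²)/dₖ, aₖ₊₁ = ⌊(a₀+mₖ₊₁)/dₖ₊₁⌋:
  k=1: m=19, d=7, a=5
  k=2: m=16, d=16, a=2
  k=3: m=16, d=7, a=5
  k=4: m=19, d=1, a=38
d=1 and a=2a₀=38 at k=4, so the next step gives (m, d) = (19, 7) again — its k=1 value — and the period has length 4.

[19; 5, 2, 5, 38]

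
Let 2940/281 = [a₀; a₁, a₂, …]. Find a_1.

2940 = 10·281 + 130   →  a_0 = 10
281 = 2·130 + 21   →  a_1 = 2

2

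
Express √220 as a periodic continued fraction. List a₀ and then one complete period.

a₀ = ⌊√220⌋ = 14.
With m₀=0, d₀=1 and mₖ₊₁ = dₖaₖ − mₖ, dₖ₊₁ = (n − mₖ₊₁²)/dₖ, aₖ₊₁ = ⌊(a₀+mₖ₊₁)/dₖ₊₁⌋:
  k=1: m=14, d=24, a=1
  k=2: m=10, d=5, a=4
  k=3: m=10, d=24, a=1
  k=4: m=14, d=1, a=28
d=1 and a=2a₀=28 at k=4, so the next step gives (m, d) = (14, 24) again — its k=1 value — and the period has length 4.

[14; 1, 4, 1, 28]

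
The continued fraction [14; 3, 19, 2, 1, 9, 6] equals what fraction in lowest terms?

149710/10449

Fold from the inside: start with 6/1.
  9 + 1/6 = 55/6
  1 + 6/55 = 61/55
  2 + 55/61 = 177/61
  19 + 61/177 = 3424/177
  3 + 177/3424 = 10449/3424
  14 + 3424/10449 = 149710/10449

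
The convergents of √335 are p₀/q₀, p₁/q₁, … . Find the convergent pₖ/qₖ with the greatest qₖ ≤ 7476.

√335 = [18; 3, 3, 3, 36, …] (period length 4).
Convergents:
  p_0/q_0 = 18/1
  p_1/q_1 = 55/3
  p_2/q_2 = 183/10
  p_3/q_3 = 604/33
  p_4/q_4 = 21927/1198
  p_5/q_5 = 66385/3627
  p_6/q_6 = 221082/12079
q_5 = 3627 ≤ 7476 < 12079 = q_6, so the answer is 66385/3627.

66385/3627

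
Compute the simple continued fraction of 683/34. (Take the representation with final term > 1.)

[20; 11, 3]

683 = 20·34 + 3
34 = 11·3 + 1
3 = 3·1 + 0  (stop)
So 683/34 = [20; 11, 3].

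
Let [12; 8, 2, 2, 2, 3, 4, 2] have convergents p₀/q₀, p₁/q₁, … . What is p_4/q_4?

1224/101

Using pₖ = aₖpₖ₋₁ + pₖ₋₂, qₖ = aₖqₖ₋₁ + qₖ₋₂ (with p₋₁=1, p₋₂=0, q₋₁=0, q₋₂=1):
  k=0: a=12, p=12, q=1
  k=1: a=8, p=97, q=8
  k=2: a=2, p=206, q=17
  k=3: a=2, p=509, q=42
  k=4: a=2, p=1224, q=101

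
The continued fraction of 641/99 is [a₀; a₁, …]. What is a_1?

2

641 = 6·99 + 47   →  a_0 = 6
99 = 2·47 + 5   →  a_1 = 2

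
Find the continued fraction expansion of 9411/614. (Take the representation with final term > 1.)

9411 = 15*614 + 201
614 = 3*201 + 11
201 = 18*11 + 3
11 = 3*3 + 2
3 = 1*2 + 1
2 = 2*1 + 0  (stop)
So 9411/614 = [15; 3, 18, 3, 1, 2].

[15; 3, 18, 3, 1, 2]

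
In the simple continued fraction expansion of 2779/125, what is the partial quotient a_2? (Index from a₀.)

3

2779 = 22·125 + 29   →  a_0 = 22
125 = 4·29 + 9   →  a_1 = 4
29 = 3·9 + 2   →  a_2 = 3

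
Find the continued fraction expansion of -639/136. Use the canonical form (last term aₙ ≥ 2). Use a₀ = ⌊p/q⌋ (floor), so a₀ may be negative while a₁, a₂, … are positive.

[-5; 3, 3, 6, 2]

-639 = -5·136 + 41
136 = 3·41 + 13
41 = 3·13 + 2
13 = 6·2 + 1
2 = 2·1 + 0  (stop)
So -639/136 = [-5; 3, 3, 6, 2].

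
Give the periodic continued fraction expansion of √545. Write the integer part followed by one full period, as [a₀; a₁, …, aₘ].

[23; 2, 1, 8, 1, 2, 46]

a₀ = ⌊√545⌋ = 23.
With m₀=0, d₀=1 and mₖ₊₁ = dₖaₖ − mₖ, dₖ₊₁ = (n − mₖ₊₁²)/dₖ, aₖ₊₁ = ⌊(a₀+mₖ₊₁)/dₖ₊₁⌋:
  k=1: m=23, d=16, a=2
  k=2: m=9, d=29, a=1
  k=3: m=20, d=5, a=8
  k=4: m=20, d=29, a=1
  k=5: m=9, d=16, a=2
  k=6: m=23, d=1, a=46
d=1 and a=2a₀=46 at k=6, so the next step gives (m, d) = (23, 16) again — its k=1 value — and the period has length 6.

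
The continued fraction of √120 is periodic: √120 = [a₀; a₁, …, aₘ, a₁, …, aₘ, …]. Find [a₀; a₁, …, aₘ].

a₀ = ⌊√120⌋ = 10.
With m₀=0, d₀=1 and mₖ₊₁ = dₖaₖ − mₖ, dₖ₊₁ = (n − mₖ₊₁²)/dₖ, aₖ₊₁ = ⌊(a₀+mₖ₊₁)/dₖ₊₁⌋:
  k=1: m=10, d=20, a=1
  k=2: m=10, d=1, a=20
d=1 and a=2a₀=20 at k=2, so the next step gives (m, d) = (10, 20) again — its k=1 value — and the period has length 2.

[10; 1, 20]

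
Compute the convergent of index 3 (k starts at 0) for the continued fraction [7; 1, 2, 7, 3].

169/22

Using pₖ = aₖpₖ₋₁ + pₖ₋₂, qₖ = aₖqₖ₋₁ + qₖ₋₂ (with p₋₁=1, p₋₂=0, q₋₁=0, q₋₂=1):
  k=0: a=7, p=7, q=1
  k=1: a=1, p=8, q=1
  k=2: a=2, p=23, q=3
  k=3: a=7, p=169, q=22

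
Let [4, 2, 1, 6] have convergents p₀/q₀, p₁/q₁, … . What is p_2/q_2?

Using pₖ = aₖpₖ₋₁ + pₖ₋₂, qₖ = aₖqₖ₋₁ + qₖ₋₂ (with p₋₁=1, p₋₂=0, q₋₁=0, q₋₂=1):
  k=0: a=4, p=4, q=1
  k=1: a=2, p=9, q=2
  k=2: a=1, p=13, q=3

13/3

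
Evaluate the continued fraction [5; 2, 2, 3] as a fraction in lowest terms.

92/17

Fold from the inside: start with 3/1.
  2 + 1/3 = 7/3
  2 + 3/7 = 17/7
  5 + 7/17 = 92/17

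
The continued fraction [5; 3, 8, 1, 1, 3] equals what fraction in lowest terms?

Fold from the inside: start with 3/1.
  1 + 1/3 = 4/3
  1 + 3/4 = 7/4
  8 + 4/7 = 60/7
  3 + 7/60 = 187/60
  5 + 60/187 = 995/187

995/187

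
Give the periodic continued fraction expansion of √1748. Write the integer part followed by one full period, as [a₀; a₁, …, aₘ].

[41; 1, 4, 4, 4, 1, 82]

a₀ = ⌊√1748⌋ = 41.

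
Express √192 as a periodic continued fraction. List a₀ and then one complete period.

[13; 1, 5, 1, 26]

a₀ = ⌊√192⌋ = 13.
With m₀=0, d₀=1 and mₖ₊₁ = dₖaₖ − mₖ, dₖ₊₁ = (n − mₖ₊₁²)/dₖ, aₖ₊₁ = ⌊(a₀+mₖ₊₁)/dₖ₊₁⌋:
  k=1: m=13, d=23, a=1
  k=2: m=10, d=4, a=5
  k=3: m=10, d=23, a=1
  k=4: m=13, d=1, a=26
d=1 and a=2a₀=26 at k=4, so the next step gives (m, d) = (13, 23) again — its k=1 value — and the period has length 4.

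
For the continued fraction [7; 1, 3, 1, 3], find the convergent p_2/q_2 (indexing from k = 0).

31/4

Using pₖ = aₖpₖ₋₁ + pₖ₋₂, qₖ = aₖqₖ₋₁ + qₖ₋₂ (with p₋₁=1, p₋₂=0, q₋₁=0, q₋₂=1):
  k=0: a=7, p=7, q=1
  k=1: a=1, p=8, q=1
  k=2: a=3, p=31, q=4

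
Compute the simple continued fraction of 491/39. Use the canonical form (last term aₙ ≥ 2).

[12; 1, 1, 2, 3, 2]

491 = 12*39 + 23
39 = 1*23 + 16
23 = 1*16 + 7
16 = 2*7 + 2
7 = 3*2 + 1
2 = 2*1 + 0  (stop)
So 491/39 = [12; 1, 1, 2, 3, 2].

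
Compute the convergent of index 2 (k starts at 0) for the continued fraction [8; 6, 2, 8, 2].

Using pₖ = aₖpₖ₋₁ + pₖ₋₂, qₖ = aₖqₖ₋₁ + qₖ₋₂ (with p₋₁=1, p₋₂=0, q₋₁=0, q₋₂=1):
  k=0: a=8, p=8, q=1
  k=1: a=6, p=49, q=6
  k=2: a=2, p=106, q=13

106/13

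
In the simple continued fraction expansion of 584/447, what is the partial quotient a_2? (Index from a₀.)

3

584 = 1·447 + 137   →  a_0 = 1
447 = 3·137 + 36   →  a_1 = 3
137 = 3·36 + 29   →  a_2 = 3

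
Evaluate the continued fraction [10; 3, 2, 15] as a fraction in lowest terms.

1111/108

Using pₖ = aₖpₖ₋₁ + pₖ₋₂ and qₖ = aₖqₖ₋₁ + qₖ₋₂:
  k=0: a=10, p=10, q=1
  k=1: a=3, p=31, q=3
  k=2: a=2, p=72, q=7
  k=3: a=15, p=1111, q=108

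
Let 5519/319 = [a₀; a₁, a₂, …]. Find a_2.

5519 = 17·319 + 96   →  a_0 = 17
319 = 3·96 + 31   →  a_1 = 3
96 = 3·31 + 3   →  a_2 = 3

3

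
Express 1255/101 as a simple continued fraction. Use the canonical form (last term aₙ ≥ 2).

[12; 2, 2, 1, 6, 2]

1255 = 12·101 + 43
101 = 2·43 + 15
43 = 2·15 + 13
15 = 1·13 + 2
13 = 6·2 + 1
2 = 2·1 + 0  (stop)
So 1255/101 = [12; 2, 2, 1, 6, 2].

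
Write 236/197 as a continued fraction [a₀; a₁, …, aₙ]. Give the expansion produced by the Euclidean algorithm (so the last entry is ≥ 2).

[1; 5, 19, 2]

236 = 1·197 + 39
197 = 5·39 + 2
39 = 19·2 + 1
2 = 2·1 + 0  (stop)
So 236/197 = [1; 5, 19, 2].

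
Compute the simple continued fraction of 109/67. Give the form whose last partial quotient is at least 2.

109 = 1×67 + 42
67 = 1×42 + 25
42 = 1×25 + 17
25 = 1×17 + 8
17 = 2×8 + 1
8 = 8×1 + 0  (stop)
So 109/67 = [1; 1, 1, 1, 2, 8].

[1; 1, 1, 1, 2, 8]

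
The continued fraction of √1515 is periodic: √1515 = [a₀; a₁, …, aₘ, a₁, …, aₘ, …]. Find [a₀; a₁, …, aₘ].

[38; 1, 11, 1, 76]

a₀ = ⌊√1515⌋ = 38.
With m₀=0, d₀=1 and mₖ₊₁ = dₖaₖ − mₖ, dₖ₊₁ = (n − mₖ₊₁²)/dₖ, aₖ₊₁ = ⌊(a₀+mₖ₊₁)/dₖ₊₁⌋:
  k=1: m=38, d=71, a=1
  k=2: m=33, d=6, a=11
  k=3: m=33, d=71, a=1
  k=4: m=38, d=1, a=76
d=1 and a=2a₀=76 at k=4, so the next step gives (m, d) = (38, 71) again — its k=1 value — and the period has length 4.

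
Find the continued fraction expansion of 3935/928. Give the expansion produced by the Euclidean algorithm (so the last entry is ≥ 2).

[4; 4, 6, 5, 7]

3935 = 4×928 + 223
928 = 4×223 + 36
223 = 6×36 + 7
36 = 5×7 + 1
7 = 7×1 + 0  (stop)
So 3935/928 = [4; 4, 6, 5, 7].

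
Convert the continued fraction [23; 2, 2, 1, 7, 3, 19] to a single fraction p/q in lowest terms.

Using pₖ = aₖpₖ₋₁ + pₖ₋₂ and qₖ = aₖqₖ₋₁ + qₖ₋₂:
  k=0: a=23, p=23, q=1
  k=1: a=2, p=47, q=2
  k=2: a=2, p=117, q=5
  k=3: a=1, p=164, q=7
  k=4: a=7, p=1265, q=54
  k=5: a=3, p=3959, q=169
  k=6: a=19, p=76486, q=3265

76486/3265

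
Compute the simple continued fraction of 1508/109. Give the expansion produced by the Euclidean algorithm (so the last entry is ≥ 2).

1508 = 13·109 + 91
109 = 1·91 + 18
91 = 5·18 + 1
18 = 18·1 + 0  (stop)
So 1508/109 = [13; 1, 5, 18].

[13; 1, 5, 18]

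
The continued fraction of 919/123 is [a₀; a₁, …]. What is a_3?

919 = 7·123 + 58   →  a_0 = 7
123 = 2·58 + 7   →  a_1 = 2
58 = 8·7 + 2   →  a_2 = 8
7 = 3·2 + 1   →  a_3 = 3

3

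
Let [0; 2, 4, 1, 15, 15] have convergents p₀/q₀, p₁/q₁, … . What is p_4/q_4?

79/174

Using pₖ = aₖpₖ₋₁ + pₖ₋₂, qₖ = aₖqₖ₋₁ + qₖ₋₂ (with p₋₁=1, p₋₂=0, q₋₁=0, q₋₂=1):
  k=0: a=0, p=0, q=1
  k=1: a=2, p=1, q=2
  k=2: a=4, p=4, q=9
  k=3: a=1, p=5, q=11
  k=4: a=15, p=79, q=174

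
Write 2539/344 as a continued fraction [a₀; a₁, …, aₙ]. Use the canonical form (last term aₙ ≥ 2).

[7; 2, 1, 1, 1, 2, 16]

2539 = 7·344 + 131
344 = 2·131 + 82
131 = 1·82 + 49
82 = 1·49 + 33
49 = 1·33 + 16
33 = 2·16 + 1
16 = 16·1 + 0  (stop)
So 2539/344 = [7; 2, 1, 1, 1, 2, 16].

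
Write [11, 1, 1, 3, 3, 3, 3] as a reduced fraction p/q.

Using pₖ = aₖpₖ₋₁ + pₖ₋₂ and qₖ = aₖqₖ₋₁ + qₖ₋₂:
  k=0: a=11, p=11, q=1
  k=1: a=1, p=12, q=1
  k=2: a=1, p=23, q=2
  k=3: a=3, p=81, q=7
  k=4: a=3, p=266, q=23
  k=5: a=3, p=879, q=76
  k=6: a=3, p=2903, q=251

2903/251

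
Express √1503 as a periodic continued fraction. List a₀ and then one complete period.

[38; 1, 3, 3, 8, 3, 3, 1, 76]

a₀ = ⌊√1503⌋ = 38.
With m₀=0, d₀=1 and mₖ₊₁ = dₖaₖ − mₖ, dₖ₊₁ = (n − mₖ₊₁²)/dₖ, aₖ₊₁ = ⌊(a₀+mₖ₊₁)/dₖ₊₁⌋:
  k=1: m=38, d=59, a=1
  k=2: m=21, d=18, a=3
  k=3: m=33, d=23, a=3
  k=4: m=36, d=9, a=8
  k=5: m=36, d=23, a=3
  k=6: m=33, d=18, a=3
  k=7: m=21, d=59, a=1
  k=8: m=38, d=1, a=76
d=1 and a=2a₀=76 at k=8, so the next step gives (m, d) = (38, 59) again — its k=1 value — and the period has length 8.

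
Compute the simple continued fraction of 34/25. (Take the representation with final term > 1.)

[1; 2, 1, 3, 2]

34 = 1·25 + 9
25 = 2·9 + 7
9 = 1·7 + 2
7 = 3·2 + 1
2 = 2·1 + 0  (stop)
So 34/25 = [1; 2, 1, 3, 2].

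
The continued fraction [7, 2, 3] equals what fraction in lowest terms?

Using pₖ = aₖpₖ₋₁ + pₖ₋₂ and qₖ = aₖqₖ₋₁ + qₖ₋₂:
  k=0: a=7, p=7, q=1
  k=1: a=2, p=15, q=2
  k=2: a=3, p=52, q=7

52/7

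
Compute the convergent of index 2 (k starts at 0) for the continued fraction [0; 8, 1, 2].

1/9

Using pₖ = aₖpₖ₋₁ + pₖ₋₂, qₖ = aₖqₖ₋₁ + qₖ₋₂ (with p₋₁=1, p₋₂=0, q₋₁=0, q₋₂=1):
  k=0: a=0, p=0, q=1
  k=1: a=8, p=1, q=8
  k=2: a=1, p=1, q=9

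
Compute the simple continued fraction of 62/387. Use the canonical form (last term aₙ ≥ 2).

62 = 0·387 + 62
387 = 6·62 + 15
62 = 4·15 + 2
15 = 7·2 + 1
2 = 2·1 + 0  (stop)
So 62/387 = [0; 6, 4, 7, 2].

[0; 6, 4, 7, 2]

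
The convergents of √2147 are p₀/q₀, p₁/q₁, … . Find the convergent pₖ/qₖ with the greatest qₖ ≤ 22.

139/3

√2147 = [46; 2, 1, 45, 1, 2, 92, …] (period length 6).
Convergents:
  p_0/q_0 = 46/1
  p_1/q_1 = 93/2
  p_2/q_2 = 139/3
  p_3/q_3 = 6348/137
q_2 = 3 ≤ 22 < 137 = q_3, so the answer is 139/3.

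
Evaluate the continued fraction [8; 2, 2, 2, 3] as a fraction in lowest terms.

345/41

Using pₖ = aₖpₖ₋₁ + pₖ₋₂ and qₖ = aₖqₖ₋₁ + qₖ₋₂:
  k=0: a=8, p=8, q=1
  k=1: a=2, p=17, q=2
  k=2: a=2, p=42, q=5
  k=3: a=2, p=101, q=12
  k=4: a=3, p=345, q=41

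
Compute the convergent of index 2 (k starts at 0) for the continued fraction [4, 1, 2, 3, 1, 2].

Using pₖ = aₖpₖ₋₁ + pₖ₋₂, qₖ = aₖqₖ₋₁ + qₖ₋₂ (with p₋₁=1, p₋₂=0, q₋₁=0, q₋₂=1):
  k=0: a=4, p=4, q=1
  k=1: a=1, p=5, q=1
  k=2: a=2, p=14, q=3

14/3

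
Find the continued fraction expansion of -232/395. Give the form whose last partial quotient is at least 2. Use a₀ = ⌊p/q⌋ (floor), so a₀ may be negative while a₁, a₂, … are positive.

-232 = -1·395 + 163
395 = 2·163 + 69
163 = 2·69 + 25
69 = 2·25 + 19
25 = 1·19 + 6
19 = 3·6 + 1
6 = 6·1 + 0  (stop)
So -232/395 = [-1; 2, 2, 2, 1, 3, 6].

[-1; 2, 2, 2, 1, 3, 6]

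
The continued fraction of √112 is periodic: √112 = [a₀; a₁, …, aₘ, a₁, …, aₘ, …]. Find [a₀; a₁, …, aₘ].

[10; 1, 1, 2, 1, 1, 20]

a₀ = ⌊√112⌋ = 10.
With m₀=0, d₀=1 and mₖ₊₁ = dₖaₖ − mₖ, dₖ₊₁ = (n − mₖ₊₁²)/dₖ, aₖ₊₁ = ⌊(a₀+mₖ₊₁)/dₖ₊₁⌋:
  k=1: m=10, d=12, a=1
  k=2: m=2, d=9, a=1
  k=3: m=7, d=7, a=2
  k=4: m=7, d=9, a=1
  k=5: m=2, d=12, a=1
  k=6: m=10, d=1, a=20
d=1 and a=2a₀=20 at k=6, so the next step gives (m, d) = (10, 12) again — its k=1 value — and the period has length 6.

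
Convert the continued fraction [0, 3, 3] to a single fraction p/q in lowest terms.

Using pₖ = aₖpₖ₋₁ + pₖ₋₂ and qₖ = aₖqₖ₋₁ + qₖ₋₂:
  k=0: a=0, p=0, q=1
  k=1: a=3, p=1, q=3
  k=2: a=3, p=3, q=10

3/10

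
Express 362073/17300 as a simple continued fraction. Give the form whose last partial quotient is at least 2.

362073 = 20·17300 + 16073
17300 = 1·16073 + 1227
16073 = 13·1227 + 122
1227 = 10·122 + 7
122 = 17·7 + 3
7 = 2·3 + 1
3 = 3·1 + 0  (stop)
So 362073/17300 = [20; 1, 13, 10, 17, 2, 3].

[20; 1, 13, 10, 17, 2, 3]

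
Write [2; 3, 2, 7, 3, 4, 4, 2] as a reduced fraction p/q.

Fold from the inside: start with 2/1.
  4 + 1/2 = 9/2
  4 + 2/9 = 38/9
  3 + 9/38 = 123/38
  7 + 38/123 = 899/123
  2 + 123/899 = 1921/899
  3 + 899/1921 = 6662/1921
  2 + 1921/6662 = 15245/6662

15245/6662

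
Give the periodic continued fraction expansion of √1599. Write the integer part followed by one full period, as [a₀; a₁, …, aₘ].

a₀ = ⌊√1599⌋ = 39.
With m₀=0, d₀=1 and mₖ₊₁ = dₖaₖ − mₖ, dₖ₊₁ = (n − mₖ₊₁²)/dₖ, aₖ₊₁ = ⌊(a₀+mₖ₊₁)/dₖ₊₁⌋:
  k=1: m=39, d=78, a=1
  k=2: m=39, d=1, a=78
d=1 and a=2a₀=78 at k=2, so the next step gives (m, d) = (39, 78) again — its k=1 value — and the period has length 2.

[39; 1, 78]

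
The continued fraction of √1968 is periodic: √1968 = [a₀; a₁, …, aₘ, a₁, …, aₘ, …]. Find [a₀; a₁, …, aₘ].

a₀ = ⌊√1968⌋ = 44.
With m₀=0, d₀=1 and mₖ₊₁ = dₖaₖ − mₖ, dₖ₊₁ = (n − mₖ₊₁²)/dₖ, aₖ₊₁ = ⌊(a₀+mₖ₊₁)/dₖ₊₁⌋:
  k=1: m=44, d=32, a=2
  k=2: m=20, d=49, a=1
  k=3: m=29, d=23, a=3
  k=4: m=40, d=16, a=5
  k=5: m=40, d=23, a=3
  k=6: m=29, d=49, a=1
  k=7: m=20, d=32, a=2
  k=8: m=44, d=1, a=88
d=1 and a=2a₀=88 at k=8, so the next step gives (m, d) = (44, 32) again — its k=1 value — and the period has length 8.

[44; 2, 1, 3, 5, 3, 1, 2, 88]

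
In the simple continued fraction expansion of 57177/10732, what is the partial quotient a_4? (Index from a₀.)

57177 = 5·10732 + 3517   →  a_0 = 5
10732 = 3·3517 + 181   →  a_1 = 3
3517 = 19·181 + 78   →  a_2 = 19
181 = 2·78 + 25   →  a_3 = 2
78 = 3·25 + 3   →  a_4 = 3

3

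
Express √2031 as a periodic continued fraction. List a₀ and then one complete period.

[45; 15, 90]

a₀ = ⌊√2031⌋ = 45.
With m₀=0, d₀=1 and mₖ₊₁ = dₖaₖ − mₖ, dₖ₊₁ = (n − mₖ₊₁²)/dₖ, aₖ₊₁ = ⌊(a₀+mₖ₊₁)/dₖ₊₁⌋:
  k=1: m=45, d=6, a=15
  k=2: m=45, d=1, a=90
d=1 and a=2a₀=90 at k=2, so the next step gives (m, d) = (45, 6) again — its k=1 value — and the period has length 2.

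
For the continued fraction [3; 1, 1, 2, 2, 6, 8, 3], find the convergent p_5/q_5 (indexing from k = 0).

276/77

Using pₖ = aₖpₖ₋₁ + pₖ₋₂, qₖ = aₖqₖ₋₁ + qₖ₋₂ (with p₋₁=1, p₋₂=0, q₋₁=0, q₋₂=1):
  k=0: a=3, p=3, q=1
  k=1: a=1, p=4, q=1
  k=2: a=1, p=7, q=2
  k=3: a=2, p=18, q=5
  k=4: a=2, p=43, q=12
  k=5: a=6, p=276, q=77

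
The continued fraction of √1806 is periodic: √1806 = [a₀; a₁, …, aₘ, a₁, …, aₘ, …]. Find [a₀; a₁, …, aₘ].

[42; 2, 84]

a₀ = ⌊√1806⌋ = 42.
With m₀=0, d₀=1 and mₖ₊₁ = dₖaₖ − mₖ, dₖ₊₁ = (n − mₖ₊₁²)/dₖ, aₖ₊₁ = ⌊(a₀+mₖ₊₁)/dₖ₊₁⌋:
  k=1: m=42, d=42, a=2
  k=2: m=42, d=1, a=84
d=1 and a=2a₀=84 at k=2, so the next step gives (m, d) = (42, 42) again — its k=1 value — and the period has length 2.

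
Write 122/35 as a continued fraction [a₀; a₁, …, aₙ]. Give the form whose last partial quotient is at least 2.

[3; 2, 17]

122 = 3*35 + 17
35 = 2*17 + 1
17 = 17*1 + 0  (stop)
So 122/35 = [3; 2, 17].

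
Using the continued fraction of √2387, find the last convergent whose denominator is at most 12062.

√2387 = [48; 1, 5, 1, 96, …] (period length 4).
Convergents:
  p_0/q_0 = 48/1
  p_1/q_1 = 49/1
  p_2/q_2 = 293/6
  p_3/q_3 = 342/7
  p_4/q_4 = 33125/678
  p_5/q_5 = 33467/685
  p_6/q_6 = 200460/4103
  p_7/q_7 = 233927/4788
  p_8/q_8 = 22657452/463751
q_7 = 4788 ≤ 12062 < 463751 = q_8, so the answer is 233927/4788.

233927/4788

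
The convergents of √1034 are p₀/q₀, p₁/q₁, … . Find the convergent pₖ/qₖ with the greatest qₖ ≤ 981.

√1034 = [32; 6, 2, 2, 2, 6, 64, …] (period length 6).
Convergents:
  p_0/q_0 = 32/1
  p_1/q_1 = 193/6
  p_2/q_2 = 418/13
  p_3/q_3 = 1029/32
  p_4/q_4 = 2476/77
  p_5/q_5 = 15885/494
  p_6/q_6 = 1019116/31693
q_5 = 494 ≤ 981 < 31693 = q_6, so the answer is 15885/494.

15885/494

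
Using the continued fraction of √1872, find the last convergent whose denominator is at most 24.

√1872 = [43; 3, 1, 3, 86, …] (period length 4).
Convergents:
  p_0/q_0 = 43/1
  p_1/q_1 = 130/3
  p_2/q_2 = 173/4
  p_3/q_3 = 649/15
  p_4/q_4 = 55987/1294
q_3 = 15 ≤ 24 < 1294 = q_4, so the answer is 649/15.

649/15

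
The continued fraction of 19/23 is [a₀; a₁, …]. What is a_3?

1

19 = 0·23 + 19   →  a_0 = 0
23 = 1·19 + 4   →  a_1 = 1
19 = 4·4 + 3   →  a_2 = 4
4 = 1·3 + 1   →  a_3 = 1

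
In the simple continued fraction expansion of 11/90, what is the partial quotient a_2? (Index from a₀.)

11 = 0·90 + 11   →  a_0 = 0
90 = 8·11 + 2   →  a_1 = 8
11 = 5·2 + 1   →  a_2 = 5

5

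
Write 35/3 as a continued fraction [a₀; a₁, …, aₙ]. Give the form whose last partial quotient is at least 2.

[11; 1, 2]

35 = 11·3 + 2
3 = 1·2 + 1
2 = 2·1 + 0  (stop)
So 35/3 = [11; 1, 2].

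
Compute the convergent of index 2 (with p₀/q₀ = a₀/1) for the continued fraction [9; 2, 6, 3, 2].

123/13

Using pₖ = aₖpₖ₋₁ + pₖ₋₂, qₖ = aₖqₖ₋₁ + qₖ₋₂ (with p₋₁=1, p₋₂=0, q₋₁=0, q₋₂=1):
  k=0: a=9, p=9, q=1
  k=1: a=2, p=19, q=2
  k=2: a=6, p=123, q=13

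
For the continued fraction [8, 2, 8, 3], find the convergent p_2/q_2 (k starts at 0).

144/17

Using pₖ = aₖpₖ₋₁ + pₖ₋₂, qₖ = aₖqₖ₋₁ + qₖ₋₂ (with p₋₁=1, p₋₂=0, q₋₁=0, q₋₂=1):
  k=0: a=8, p=8, q=1
  k=1: a=2, p=17, q=2
  k=2: a=8, p=144, q=17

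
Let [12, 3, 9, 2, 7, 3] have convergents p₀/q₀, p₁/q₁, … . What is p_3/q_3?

Using pₖ = aₖpₖ₋₁ + pₖ₋₂, qₖ = aₖqₖ₋₁ + qₖ₋₂ (with p₋₁=1, p₋₂=0, q₋₁=0, q₋₂=1):
  k=0: a=12, p=12, q=1
  k=1: a=3, p=37, q=3
  k=2: a=9, p=345, q=28
  k=3: a=2, p=727, q=59

727/59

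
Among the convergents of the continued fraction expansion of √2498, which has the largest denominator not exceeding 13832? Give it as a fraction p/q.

249850/4999

√2498 = [49; 1, 48, 1, 98, …] (period length 4).
Convergents:
  p_0/q_0 = 49/1
  p_1/q_1 = 50/1
  p_2/q_2 = 2449/49
  p_3/q_3 = 2499/50
  p_4/q_4 = 247351/4949
  p_5/q_5 = 249850/4999
  p_6/q_6 = 12240151/244901
q_5 = 4999 ≤ 13832 < 244901 = q_6, so the answer is 249850/4999.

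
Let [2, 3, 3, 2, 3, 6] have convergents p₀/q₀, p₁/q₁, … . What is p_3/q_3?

53/23

Using pₖ = aₖpₖ₋₁ + pₖ₋₂, qₖ = aₖqₖ₋₁ + qₖ₋₂ (with p₋₁=1, p₋₂=0, q₋₁=0, q₋₂=1):
  k=0: a=2, p=2, q=1
  k=1: a=3, p=7, q=3
  k=2: a=3, p=23, q=10
  k=3: a=2, p=53, q=23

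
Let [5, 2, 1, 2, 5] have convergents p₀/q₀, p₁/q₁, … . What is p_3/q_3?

Using pₖ = aₖpₖ₋₁ + pₖ₋₂, qₖ = aₖqₖ₋₁ + qₖ₋₂ (with p₋₁=1, p₋₂=0, q₋₁=0, q₋₂=1):
  k=0: a=5, p=5, q=1
  k=1: a=2, p=11, q=2
  k=2: a=1, p=16, q=3
  k=3: a=2, p=43, q=8

43/8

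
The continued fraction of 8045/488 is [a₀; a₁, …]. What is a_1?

8045 = 16·488 + 237   →  a_0 = 16
488 = 2·237 + 14   →  a_1 = 2

2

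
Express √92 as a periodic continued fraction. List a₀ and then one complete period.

[9; 1, 1, 2, 4, 2, 1, 1, 18]

a₀ = ⌊√92⌋ = 9.
With m₀=0, d₀=1 and mₖ₊₁ = dₖaₖ − mₖ, dₖ₊₁ = (n − mₖ₊₁²)/dₖ, aₖ₊₁ = ⌊(a₀+mₖ₊₁)/dₖ₊₁⌋:
  k=1: m=9, d=11, a=1
  k=2: m=2, d=8, a=1
  k=3: m=6, d=7, a=2
  k=4: m=8, d=4, a=4
  k=5: m=8, d=7, a=2
  k=6: m=6, d=8, a=1
  k=7: m=2, d=11, a=1
  k=8: m=9, d=1, a=18
d=1 and a=2a₀=18 at k=8, so the next step gives (m, d) = (9, 11) again — its k=1 value — and the period has length 8.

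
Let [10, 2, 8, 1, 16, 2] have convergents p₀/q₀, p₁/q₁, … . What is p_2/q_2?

178/17

Using pₖ = aₖpₖ₋₁ + pₖ₋₂, qₖ = aₖqₖ₋₁ + qₖ₋₂ (with p₋₁=1, p₋₂=0, q₋₁=0, q₋₂=1):
  k=0: a=10, p=10, q=1
  k=1: a=2, p=21, q=2
  k=2: a=8, p=178, q=17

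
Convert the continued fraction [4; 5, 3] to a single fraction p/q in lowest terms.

67/16

Using pₖ = aₖpₖ₋₁ + pₖ₋₂ and qₖ = aₖqₖ₋₁ + qₖ₋₂:
  k=0: a=4, p=4, q=1
  k=1: a=5, p=21, q=5
  k=2: a=3, p=67, q=16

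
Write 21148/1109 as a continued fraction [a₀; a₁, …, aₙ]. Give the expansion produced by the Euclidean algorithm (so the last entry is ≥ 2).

[19; 14, 2, 2, 15]

21148 = 19×1109 + 77
1109 = 14×77 + 31
77 = 2×31 + 15
31 = 2×15 + 1
15 = 15×1 + 0  (stop)
So 21148/1109 = [19; 14, 2, 2, 15].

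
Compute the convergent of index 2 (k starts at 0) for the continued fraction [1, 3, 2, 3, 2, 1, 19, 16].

9/7

Using pₖ = aₖpₖ₋₁ + pₖ₋₂, qₖ = aₖqₖ₋₁ + qₖ₋₂ (with p₋₁=1, p₋₂=0, q₋₁=0, q₋₂=1):
  k=0: a=1, p=1, q=1
  k=1: a=3, p=4, q=3
  k=2: a=2, p=9, q=7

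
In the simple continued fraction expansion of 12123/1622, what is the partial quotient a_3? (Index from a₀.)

6

12123 = 7·1622 + 769   →  a_0 = 7
1622 = 2·769 + 84   →  a_1 = 2
769 = 9·84 + 13   →  a_2 = 9
84 = 6·13 + 6   →  a_3 = 6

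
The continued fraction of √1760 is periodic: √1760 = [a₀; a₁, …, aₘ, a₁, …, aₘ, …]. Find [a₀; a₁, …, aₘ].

[41; 1, 19, 1, 82]

a₀ = ⌊√1760⌋ = 41.
With m₀=0, d₀=1 and mₖ₊₁ = dₖaₖ − mₖ, dₖ₊₁ = (n − mₖ₊₁²)/dₖ, aₖ₊₁ = ⌊(a₀+mₖ₊₁)/dₖ₊₁⌋:
  k=1: m=41, d=79, a=1
  k=2: m=38, d=4, a=19
  k=3: m=38, d=79, a=1
  k=4: m=41, d=1, a=82
d=1 and a=2a₀=82 at k=4, so the next step gives (m, d) = (41, 79) again — its k=1 value — and the period has length 4.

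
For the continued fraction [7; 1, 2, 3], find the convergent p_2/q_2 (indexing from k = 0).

Using pₖ = aₖpₖ₋₁ + pₖ₋₂, qₖ = aₖqₖ₋₁ + qₖ₋₂ (with p₋₁=1, p₋₂=0, q₋₁=0, q₋₂=1):
  k=0: a=7, p=7, q=1
  k=1: a=1, p=8, q=1
  k=2: a=2, p=23, q=3

23/3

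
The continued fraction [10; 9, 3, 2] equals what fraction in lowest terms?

Using pₖ = aₖpₖ₋₁ + pₖ₋₂ and qₖ = aₖqₖ₋₁ + qₖ₋₂:
  k=0: a=10, p=10, q=1
  k=1: a=9, p=91, q=9
  k=2: a=3, p=283, q=28
  k=3: a=2, p=657, q=65

657/65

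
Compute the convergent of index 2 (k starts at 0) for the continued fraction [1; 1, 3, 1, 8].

Using pₖ = aₖpₖ₋₁ + pₖ₋₂, qₖ = aₖqₖ₋₁ + qₖ₋₂ (with p₋₁=1, p₋₂=0, q₋₁=0, q₋₂=1):
  k=0: a=1, p=1, q=1
  k=1: a=1, p=2, q=1
  k=2: a=3, p=7, q=4

7/4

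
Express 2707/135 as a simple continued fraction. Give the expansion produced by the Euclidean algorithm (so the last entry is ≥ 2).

2707 = 20*135 + 7
135 = 19*7 + 2
7 = 3*2 + 1
2 = 2*1 + 0  (stop)
So 2707/135 = [20; 19, 3, 2].

[20; 19, 3, 2]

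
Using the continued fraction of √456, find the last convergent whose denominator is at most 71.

1025/48

√456 = [21; 2, 1, 4, 1, 2, 42, …] (period length 6).
Convergents:
  p_0/q_0 = 21/1
  p_1/q_1 = 43/2
  p_2/q_2 = 64/3
  p_3/q_3 = 299/14
  p_4/q_4 = 363/17
  p_5/q_5 = 1025/48
  p_6/q_6 = 43413/2033
q_5 = 48 ≤ 71 < 2033 = q_6, so the answer is 1025/48.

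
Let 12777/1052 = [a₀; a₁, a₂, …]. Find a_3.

12777 = 12·1052 + 153   →  a_0 = 12
1052 = 6·153 + 134   →  a_1 = 6
153 = 1·134 + 19   →  a_2 = 1
134 = 7·19 + 1   →  a_3 = 7

7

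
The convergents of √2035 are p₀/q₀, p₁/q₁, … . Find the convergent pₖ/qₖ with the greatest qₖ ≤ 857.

36585/811

√2035 = [45; 9, 90, …] (period length 2).
Convergents:
  p_0/q_0 = 45/1
  p_1/q_1 = 406/9
  p_2/q_2 = 36585/811
  p_3/q_3 = 329671/7308
q_2 = 811 ≤ 857 < 7308 = q_3, so the answer is 36585/811.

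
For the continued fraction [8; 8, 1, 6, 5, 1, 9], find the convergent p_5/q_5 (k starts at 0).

Using pₖ = aₖpₖ₋₁ + pₖ₋₂, qₖ = aₖqₖ₋₁ + qₖ₋₂ (with p₋₁=1, p₋₂=0, q₋₁=0, q₋₂=1):
  k=0: a=8, p=8, q=1
  k=1: a=8, p=65, q=8
  k=2: a=1, p=73, q=9
  k=3: a=6, p=503, q=62
  k=4: a=5, p=2588, q=319
  k=5: a=1, p=3091, q=381

3091/381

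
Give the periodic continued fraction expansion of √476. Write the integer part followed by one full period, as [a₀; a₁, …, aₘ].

a₀ = ⌊√476⌋ = 21.
With m₀=0, d₀=1 and mₖ₊₁ = dₖaₖ − mₖ, dₖ₊₁ = (n − mₖ₊₁²)/dₖ, aₖ₊₁ = ⌊(a₀+mₖ₊₁)/dₖ₊₁⌋:
  k=1: m=21, d=35, a=1
  k=2: m=14, d=8, a=4
  k=3: m=18, d=19, a=2
  k=4: m=20, d=4, a=10
  k=5: m=20, d=19, a=2
  k=6: m=18, d=8, a=4
  k=7: m=14, d=35, a=1
  k=8: m=21, d=1, a=42
d=1 and a=2a₀=42 at k=8, so the next step gives (m, d) = (21, 35) again — its k=1 value — and the period has length 8.

[21; 1, 4, 2, 10, 2, 4, 1, 42]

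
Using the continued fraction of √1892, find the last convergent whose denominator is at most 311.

7525/173

√1892 = [43; 2, 86, …] (period length 2).
Convergents:
  p_0/q_0 = 43/1
  p_1/q_1 = 87/2
  p_2/q_2 = 7525/173
  p_3/q_3 = 15137/348
q_2 = 173 ≤ 311 < 348 = q_3, so the answer is 7525/173.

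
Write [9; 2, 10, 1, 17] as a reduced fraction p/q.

3905/412

Using pₖ = aₖpₖ₋₁ + pₖ₋₂ and qₖ = aₖqₖ₋₁ + qₖ₋₂:
  k=0: a=9, p=9, q=1
  k=1: a=2, p=19, q=2
  k=2: a=10, p=199, q=21
  k=3: a=1, p=218, q=23
  k=4: a=17, p=3905, q=412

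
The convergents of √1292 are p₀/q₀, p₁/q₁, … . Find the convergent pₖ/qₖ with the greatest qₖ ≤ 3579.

46548/1295

√1292 = [35; 1, 16, 1, 70, …] (period length 4).
Convergents:
  p_0/q_0 = 35/1
  p_1/q_1 = 36/1
  p_2/q_2 = 611/17
  p_3/q_3 = 647/18
  p_4/q_4 = 45901/1277
  p_5/q_5 = 46548/1295
  p_6/q_6 = 790669/21997
q_5 = 1295 ≤ 3579 < 21997 = q_6, so the answer is 46548/1295.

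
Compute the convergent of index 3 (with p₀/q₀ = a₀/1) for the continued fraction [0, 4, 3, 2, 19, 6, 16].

7/30

Using pₖ = aₖpₖ₋₁ + pₖ₋₂, qₖ = aₖqₖ₋₁ + qₖ₋₂ (with p₋₁=1, p₋₂=0, q₋₁=0, q₋₂=1):
  k=0: a=0, p=0, q=1
  k=1: a=4, p=1, q=4
  k=2: a=3, p=3, q=13
  k=3: a=2, p=7, q=30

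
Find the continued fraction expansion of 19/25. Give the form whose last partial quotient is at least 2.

19 = 0*25 + 19
25 = 1*19 + 6
19 = 3*6 + 1
6 = 6*1 + 0  (stop)
So 19/25 = [0; 1, 3, 6].

[0; 1, 3, 6]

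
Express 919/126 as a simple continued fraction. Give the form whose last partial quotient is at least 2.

[7; 3, 2, 2, 7]

919 = 7*126 + 37
126 = 3*37 + 15
37 = 2*15 + 7
15 = 2*7 + 1
7 = 7*1 + 0  (stop)
So 919/126 = [7; 3, 2, 2, 7].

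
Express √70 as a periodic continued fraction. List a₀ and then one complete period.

a₀ = ⌊√70⌋ = 8.
With m₀=0, d₀=1 and mₖ₊₁ = dₖaₖ − mₖ, dₖ₊₁ = (n − mₖ₊₁²)/dₖ, aₖ₊₁ = ⌊(a₀+mₖ₊₁)/dₖ₊₁⌋:
  k=1: m=8, d=6, a=2
  k=2: m=4, d=9, a=1
  k=3: m=5, d=5, a=2
  k=4: m=5, d=9, a=1
  k=5: m=4, d=6, a=2
  k=6: m=8, d=1, a=16
d=1 and a=2a₀=16 at k=6, so the next step gives (m, d) = (8, 6) again — its k=1 value — and the period has length 6.

[8; 2, 1, 2, 1, 2, 16]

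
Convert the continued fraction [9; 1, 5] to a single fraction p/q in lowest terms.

59/6

Using pₖ = aₖpₖ₋₁ + pₖ₋₂ and qₖ = aₖqₖ₋₁ + qₖ₋₂:
  k=0: a=9, p=9, q=1
  k=1: a=1, p=10, q=1
  k=2: a=5, p=59, q=6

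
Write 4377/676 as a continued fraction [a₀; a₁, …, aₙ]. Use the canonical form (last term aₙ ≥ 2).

4377 = 6*676 + 321
676 = 2*321 + 34
321 = 9*34 + 15
34 = 2*15 + 4
15 = 3*4 + 3
4 = 1*3 + 1
3 = 3*1 + 0  (stop)
So 4377/676 = [6; 2, 9, 2, 3, 1, 3].

[6; 2, 9, 2, 3, 1, 3]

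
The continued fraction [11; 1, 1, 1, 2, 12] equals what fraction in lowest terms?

Fold from the inside: start with 12/1.
  2 + 1/12 = 25/12
  1 + 12/25 = 37/25
  1 + 25/37 = 62/37
  1 + 37/62 = 99/62
  11 + 62/99 = 1151/99

1151/99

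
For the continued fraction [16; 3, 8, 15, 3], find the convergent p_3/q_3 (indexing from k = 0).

6169/378

Using pₖ = aₖpₖ₋₁ + pₖ₋₂, qₖ = aₖqₖ₋₁ + qₖ₋₂ (with p₋₁=1, p₋₂=0, q₋₁=0, q₋₂=1):
  k=0: a=16, p=16, q=1
  k=1: a=3, p=49, q=3
  k=2: a=8, p=408, q=25
  k=3: a=15, p=6169, q=378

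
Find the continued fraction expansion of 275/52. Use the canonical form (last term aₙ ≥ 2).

[5; 3, 2, 7]

275 = 5*52 + 15
52 = 3*15 + 7
15 = 2*7 + 1
7 = 7*1 + 0  (stop)
So 275/52 = [5; 3, 2, 7].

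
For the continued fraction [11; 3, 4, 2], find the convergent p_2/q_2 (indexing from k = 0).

147/13

Using pₖ = aₖpₖ₋₁ + pₖ₋₂, qₖ = aₖqₖ₋₁ + qₖ₋₂ (with p₋₁=1, p₋₂=0, q₋₁=0, q₋₂=1):
  k=0: a=11, p=11, q=1
  k=1: a=3, p=34, q=3
  k=2: a=4, p=147, q=13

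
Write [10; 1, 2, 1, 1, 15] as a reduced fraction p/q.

Using pₖ = aₖpₖ₋₁ + pₖ₋₂ and qₖ = aₖqₖ₋₁ + qₖ₋₂:
  k=0: a=10, p=10, q=1
  k=1: a=1, p=11, q=1
  k=2: a=2, p=32, q=3
  k=3: a=1, p=43, q=4
  k=4: a=1, p=75, q=7
  k=5: a=15, p=1168, q=109

1168/109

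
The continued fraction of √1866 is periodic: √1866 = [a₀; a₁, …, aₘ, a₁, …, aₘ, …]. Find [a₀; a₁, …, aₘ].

[43; 5, 14, 5, 86]

a₀ = ⌊√1866⌋ = 43.
With m₀=0, d₀=1 and mₖ₊₁ = dₖaₖ − mₖ, dₖ₊₁ = (n − mₖ₊₁²)/dₖ, aₖ₊₁ = ⌊(a₀+mₖ₊₁)/dₖ₊₁⌋:
  k=1: m=43, d=17, a=5
  k=2: m=42, d=6, a=14
  k=3: m=42, d=17, a=5
  k=4: m=43, d=1, a=86
d=1 and a=2a₀=86 at k=4, so the next step gives (m, d) = (43, 17) again — its k=1 value — and the period has length 4.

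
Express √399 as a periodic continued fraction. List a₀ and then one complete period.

a₀ = ⌊√399⌋ = 19.
With m₀=0, d₀=1 and mₖ₊₁ = dₖaₖ − mₖ, dₖ₊₁ = (n − mₖ₊₁²)/dₖ, aₖ₊₁ = ⌊(a₀+mₖ₊₁)/dₖ₊₁⌋:
  k=1: m=19, d=38, a=1
  k=2: m=19, d=1, a=38
d=1 and a=2a₀=38 at k=2, so the next step gives (m, d) = (19, 38) again — its k=1 value — and the period has length 2.

[19; 1, 38]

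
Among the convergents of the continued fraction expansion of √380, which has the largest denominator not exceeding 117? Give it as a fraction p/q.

1501/77

√380 = [19; 2, 38, …] (period length 2).
Convergents:
  p_0/q_0 = 19/1
  p_1/q_1 = 39/2
  p_2/q_2 = 1501/77
  p_3/q_3 = 3041/156
q_2 = 77 ≤ 117 < 156 = q_3, so the answer is 1501/77.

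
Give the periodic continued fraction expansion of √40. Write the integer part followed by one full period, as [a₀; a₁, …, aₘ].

[6; 3, 12]

a₀ = ⌊√40⌋ = 6.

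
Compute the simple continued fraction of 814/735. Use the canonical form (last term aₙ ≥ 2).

[1; 9, 3, 3, 2, 3]

814 = 1×735 + 79
735 = 9×79 + 24
79 = 3×24 + 7
24 = 3×7 + 3
7 = 2×3 + 1
3 = 3×1 + 0  (stop)
So 814/735 = [1; 9, 3, 3, 2, 3].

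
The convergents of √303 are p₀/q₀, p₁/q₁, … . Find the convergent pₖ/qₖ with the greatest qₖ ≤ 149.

2524/145

√303 = [17; 2, 2, 5, 2, 2, 34, …] (period length 6).
Convergents:
  p_0/q_0 = 17/1
  p_1/q_1 = 35/2
  p_2/q_2 = 87/5
  p_3/q_3 = 470/27
  p_4/q_4 = 1027/59
  p_5/q_5 = 2524/145
  p_6/q_6 = 86843/4989
q_5 = 145 ≤ 149 < 4989 = q_6, so the answer is 2524/145.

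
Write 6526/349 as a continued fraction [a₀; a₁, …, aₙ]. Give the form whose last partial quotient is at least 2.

[18; 1, 2, 3, 11, 3]

6526 = 18×349 + 244
349 = 1×244 + 105
244 = 2×105 + 34
105 = 3×34 + 3
34 = 11×3 + 1
3 = 3×1 + 0  (stop)
So 6526/349 = [18; 1, 2, 3, 11, 3].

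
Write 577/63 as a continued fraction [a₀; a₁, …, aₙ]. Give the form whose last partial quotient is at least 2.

[9; 6, 3, 3]

577 = 9*63 + 10
63 = 6*10 + 3
10 = 3*3 + 1
3 = 3*1 + 0  (stop)
So 577/63 = [9; 6, 3, 3].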